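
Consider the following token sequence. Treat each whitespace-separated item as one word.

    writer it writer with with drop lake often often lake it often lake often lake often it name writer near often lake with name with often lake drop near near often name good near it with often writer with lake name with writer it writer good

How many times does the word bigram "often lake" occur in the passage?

5

Scanning the 45 overlapping bigram windows for "often lake":
  position 9–10: often lake
  position 12–13: often lake
  position 14–15: often lake
  position 21–22: often lake
  position 26–27: often lake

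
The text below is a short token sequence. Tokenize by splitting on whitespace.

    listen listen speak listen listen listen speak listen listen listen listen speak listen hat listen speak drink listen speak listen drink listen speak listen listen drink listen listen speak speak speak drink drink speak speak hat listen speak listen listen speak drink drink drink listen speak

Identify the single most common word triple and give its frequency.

"listen speak listen", 6 times

Trigram frequencies (highest first):
  listen speak listen: 6
  listen listen speak: 5
  speak listen listen: 4
  listen listen listen: 3
  drink listen speak: 3
  hat listen speak: 2
  … (18 more, each ≤ 2)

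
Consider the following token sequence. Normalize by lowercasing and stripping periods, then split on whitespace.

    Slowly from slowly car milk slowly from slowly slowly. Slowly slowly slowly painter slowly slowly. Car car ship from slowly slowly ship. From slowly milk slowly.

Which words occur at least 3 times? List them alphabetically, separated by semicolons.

Unigram counts meeting the condition (at least 3 times):
  car: 3
  from: 4
  slowly: 14

car; from; slowly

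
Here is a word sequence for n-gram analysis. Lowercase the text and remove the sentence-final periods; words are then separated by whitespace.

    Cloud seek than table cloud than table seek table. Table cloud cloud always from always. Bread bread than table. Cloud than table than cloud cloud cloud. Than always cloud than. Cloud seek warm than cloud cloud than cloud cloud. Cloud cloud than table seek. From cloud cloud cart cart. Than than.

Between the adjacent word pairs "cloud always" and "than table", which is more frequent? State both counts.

"cloud always": 1 occurrence
"than table": 5 occurrences

"than table" (5 vs 1)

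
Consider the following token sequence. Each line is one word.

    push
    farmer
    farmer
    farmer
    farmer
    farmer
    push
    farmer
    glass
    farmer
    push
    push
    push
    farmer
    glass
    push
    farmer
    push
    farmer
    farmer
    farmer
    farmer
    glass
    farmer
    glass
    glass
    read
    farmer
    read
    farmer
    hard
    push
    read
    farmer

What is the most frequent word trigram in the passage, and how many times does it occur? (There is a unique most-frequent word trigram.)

"farmer farmer farmer", 5 times

Trigram frequencies (highest first):
  farmer farmer farmer: 5
  push farmer farmer: 2
  farmer push farmer: 2
  push farmer glass: 2
  farmer glass farmer: 2
  farmer farmer push: 1
  … (18 more, each ≤ 1)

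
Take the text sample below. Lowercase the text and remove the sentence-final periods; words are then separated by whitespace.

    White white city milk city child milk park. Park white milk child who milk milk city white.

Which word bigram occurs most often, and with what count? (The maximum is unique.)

"milk city", 2 times

Bigram frequencies (highest first):
  milk city: 2
  white white: 1
  white city: 1
  city milk: 1
  city child: 1
  child milk: 1
  … (9 more, each ≤ 1)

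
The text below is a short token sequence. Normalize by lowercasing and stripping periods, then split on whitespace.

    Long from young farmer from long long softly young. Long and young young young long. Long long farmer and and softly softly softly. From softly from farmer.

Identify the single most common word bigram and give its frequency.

"long long", 3 times

Bigram frequencies (highest first):
  long long: 3
  young long: 2
  young young: 2
  softly softly: 2
  softly from: 2
  long from: 1
  … (14 more, each ≤ 1)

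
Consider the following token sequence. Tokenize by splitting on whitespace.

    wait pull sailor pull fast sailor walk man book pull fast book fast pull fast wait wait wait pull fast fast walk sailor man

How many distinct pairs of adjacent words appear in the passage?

18

24 tokens → 23 bigram windows in total.
Repeated bigrams (each contributes count−1 duplicates):
  pull fast: 4
  wait pull: 2
  wait wait: 2
5 duplicate windows → 23 − 5 = 18 distinct.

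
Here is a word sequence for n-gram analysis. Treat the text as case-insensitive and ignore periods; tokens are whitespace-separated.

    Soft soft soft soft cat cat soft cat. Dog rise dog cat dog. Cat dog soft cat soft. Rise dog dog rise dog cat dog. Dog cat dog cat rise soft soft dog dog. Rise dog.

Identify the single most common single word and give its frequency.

"dog", 13 times

Unigram frequencies (highest first):
  dog: 13
  soft: 9
  cat: 9
  rise: 5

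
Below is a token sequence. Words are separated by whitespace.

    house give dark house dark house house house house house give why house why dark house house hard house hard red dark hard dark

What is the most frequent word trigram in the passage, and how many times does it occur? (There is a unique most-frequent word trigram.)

Trigram frequencies (highest first):
  house house house: 3
  dark house house: 2
  house give dark: 1
  give dark house: 1
  dark house dark: 1
  house dark house: 1
  … (13 more, each ≤ 1)

"house house house", 3 times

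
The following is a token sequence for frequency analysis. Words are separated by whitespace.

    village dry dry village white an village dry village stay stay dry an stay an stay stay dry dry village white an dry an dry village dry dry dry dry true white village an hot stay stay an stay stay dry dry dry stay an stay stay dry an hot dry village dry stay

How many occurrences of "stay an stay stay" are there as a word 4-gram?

Scanning the 51 overlapping 4-gram windows for "stay an stay stay":
  position 14–17: stay an stay stay
  position 37–40: stay an stay stay
  position 44–47: stay an stay stay

3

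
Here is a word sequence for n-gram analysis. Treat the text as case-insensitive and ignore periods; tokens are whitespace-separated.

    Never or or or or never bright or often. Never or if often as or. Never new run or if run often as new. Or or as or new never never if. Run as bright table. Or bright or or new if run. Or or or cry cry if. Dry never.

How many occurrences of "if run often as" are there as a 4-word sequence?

Scanning the 48 overlapping 4-gram windows for "if run often as":
  position 20–23: if run often as

1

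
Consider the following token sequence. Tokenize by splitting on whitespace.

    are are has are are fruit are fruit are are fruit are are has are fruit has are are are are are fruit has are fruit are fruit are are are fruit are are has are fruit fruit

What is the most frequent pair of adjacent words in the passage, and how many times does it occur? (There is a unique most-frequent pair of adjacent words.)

Bigram frequencies (highest first):
  are are: 11
  are fruit: 9
  fruit are: 6
  has are: 5
  are has: 3
  fruit has: 2
  … (1 more, each ≤ 1)

"are are", 11 times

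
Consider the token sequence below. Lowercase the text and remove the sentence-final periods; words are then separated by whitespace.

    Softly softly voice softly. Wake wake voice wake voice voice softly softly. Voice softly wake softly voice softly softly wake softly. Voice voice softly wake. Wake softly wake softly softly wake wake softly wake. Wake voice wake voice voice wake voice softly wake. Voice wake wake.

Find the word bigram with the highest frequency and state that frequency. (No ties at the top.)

Bigram frequencies (highest first):
  softly wake: 8
  voice softly: 6
  wake voice: 6
  wake wake: 5
  wake softly: 5
  softly softly: 4
  … (3 more, each ≤ 4)

"softly wake", 8 times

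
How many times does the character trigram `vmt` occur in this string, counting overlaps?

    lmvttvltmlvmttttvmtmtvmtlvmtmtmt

Sliding a length-3 window over the 32 characters (30 positions):
  position 11–13: vmt
  position 17–19: vmt
  position 22–24: vmt
  position 26–28: vmt

4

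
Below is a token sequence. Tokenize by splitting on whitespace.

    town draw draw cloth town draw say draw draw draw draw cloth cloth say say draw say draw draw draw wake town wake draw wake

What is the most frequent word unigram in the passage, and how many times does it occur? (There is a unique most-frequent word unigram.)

Unigram frequencies (highest first):
  draw: 12
  say: 4
  town: 3
  cloth: 3
  wake: 3

"draw", 12 times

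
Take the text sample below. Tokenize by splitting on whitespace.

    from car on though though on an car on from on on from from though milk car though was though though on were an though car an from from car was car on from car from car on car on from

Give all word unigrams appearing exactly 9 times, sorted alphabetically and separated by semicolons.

Unigram counts meeting the condition (exactly 9 times):
  car: 9
  from: 9
  on: 9

car; from; on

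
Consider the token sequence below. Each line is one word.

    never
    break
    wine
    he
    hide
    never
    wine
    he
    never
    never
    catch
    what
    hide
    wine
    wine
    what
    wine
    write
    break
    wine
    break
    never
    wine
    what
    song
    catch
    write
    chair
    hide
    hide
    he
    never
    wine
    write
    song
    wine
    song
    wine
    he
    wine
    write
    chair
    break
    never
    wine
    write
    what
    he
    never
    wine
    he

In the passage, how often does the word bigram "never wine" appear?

Scanning the 50 overlapping bigram windows for "never wine":
  position 6–7: never wine
  position 22–23: never wine
  position 32–33: never wine
  position 44–45: never wine
  position 49–50: never wine

5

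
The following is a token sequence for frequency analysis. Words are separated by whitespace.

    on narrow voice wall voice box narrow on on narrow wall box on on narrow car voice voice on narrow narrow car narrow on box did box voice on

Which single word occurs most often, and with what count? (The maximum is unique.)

Unigram frequencies (highest first):
  on: 8
  narrow: 7
  voice: 5
  box: 4
  wall: 2
  car: 2
  … (1 more, each ≤ 1)

"on", 8 times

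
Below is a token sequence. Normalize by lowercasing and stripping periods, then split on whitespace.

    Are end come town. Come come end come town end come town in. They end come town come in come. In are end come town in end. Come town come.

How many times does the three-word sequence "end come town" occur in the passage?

Scanning the 28 overlapping trigram windows for "end come town":
  position 2–4: end come town
  position 7–9: end come town
  position 10–12: end come town
  position 15–17: end come town
  position 23–25: end come town
  position 27–29: end come town

6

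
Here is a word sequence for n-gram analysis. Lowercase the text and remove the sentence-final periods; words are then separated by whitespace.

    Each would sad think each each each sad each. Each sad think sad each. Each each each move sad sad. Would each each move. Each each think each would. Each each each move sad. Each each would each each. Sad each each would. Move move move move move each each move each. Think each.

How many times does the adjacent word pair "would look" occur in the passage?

0

Scanning the 53 overlapping bigram windows for "would look":
  (none found)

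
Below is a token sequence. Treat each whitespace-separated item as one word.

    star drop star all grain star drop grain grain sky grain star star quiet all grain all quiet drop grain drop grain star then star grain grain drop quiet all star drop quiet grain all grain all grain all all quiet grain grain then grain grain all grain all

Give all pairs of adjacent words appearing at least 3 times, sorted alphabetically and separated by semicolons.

all grain; drop grain; grain all; grain grain; grain star; star drop

Bigram counts meeting the condition (at least 3 times):
  all grain: 5
  drop grain: 3
  grain all: 6
  grain grain: 4
  grain star: 3
  star drop: 3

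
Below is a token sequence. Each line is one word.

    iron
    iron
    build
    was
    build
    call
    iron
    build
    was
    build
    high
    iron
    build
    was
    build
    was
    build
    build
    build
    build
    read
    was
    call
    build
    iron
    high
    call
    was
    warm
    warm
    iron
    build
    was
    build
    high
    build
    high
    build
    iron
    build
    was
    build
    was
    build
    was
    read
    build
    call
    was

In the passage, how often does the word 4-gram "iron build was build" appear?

Scanning the 46 overlapping 4-gram windows for "iron build was build":
  position 2–5: iron build was build
  position 7–10: iron build was build
  position 12–15: iron build was build
  position 31–34: iron build was build
  position 39–42: iron build was build

5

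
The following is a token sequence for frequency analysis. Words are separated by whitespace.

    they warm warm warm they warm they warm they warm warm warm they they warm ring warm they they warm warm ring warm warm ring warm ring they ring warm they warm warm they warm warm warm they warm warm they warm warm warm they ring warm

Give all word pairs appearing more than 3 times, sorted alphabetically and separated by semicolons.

Bigram counts meeting the condition (more than 3 times):
  ring warm: 5
  they warm: 10
  warm ring: 4
  warm they: 10
  warm warm: 12

ring warm; they warm; warm ring; warm they; warm warm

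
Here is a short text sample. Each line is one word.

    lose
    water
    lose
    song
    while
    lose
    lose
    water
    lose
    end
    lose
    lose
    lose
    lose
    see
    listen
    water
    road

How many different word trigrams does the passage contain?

18 tokens → 16 trigram windows in total.
Repeated trigrams (each contributes count−1 duplicates):
  lose lose lose: 2
  lose water lose: 2
2 duplicate windows → 16 − 2 = 14 distinct.

14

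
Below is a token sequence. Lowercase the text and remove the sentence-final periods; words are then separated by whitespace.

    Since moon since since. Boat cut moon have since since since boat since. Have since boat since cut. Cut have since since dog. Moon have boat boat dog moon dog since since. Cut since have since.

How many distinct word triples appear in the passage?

30

36 tokens → 34 trigram windows in total.
Repeated trigrams (each contributes count−1 duplicates):
  have since since: 2
  since boat since: 2
  since have since: 2
  since since boat: 2
4 duplicate windows → 34 − 4 = 30 distinct.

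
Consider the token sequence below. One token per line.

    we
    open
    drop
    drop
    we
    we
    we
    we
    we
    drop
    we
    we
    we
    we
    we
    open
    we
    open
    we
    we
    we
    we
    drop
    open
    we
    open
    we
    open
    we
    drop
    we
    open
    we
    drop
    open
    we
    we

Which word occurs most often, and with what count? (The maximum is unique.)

"we", 23 times

Unigram frequencies (highest first):
  we: 23
  open: 8
  drop: 6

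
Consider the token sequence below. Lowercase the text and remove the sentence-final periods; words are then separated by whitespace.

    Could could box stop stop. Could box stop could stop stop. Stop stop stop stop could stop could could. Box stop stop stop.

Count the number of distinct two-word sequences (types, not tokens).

6

23 tokens → 22 bigram windows in total.
Repeated bigrams (each contributes count−1 duplicates):
  stop stop: 8
  stop could: 4
  box stop: 3
  could box: 3
  could could: 2
  could stop: 2
16 duplicate windows → 22 − 16 = 6 distinct.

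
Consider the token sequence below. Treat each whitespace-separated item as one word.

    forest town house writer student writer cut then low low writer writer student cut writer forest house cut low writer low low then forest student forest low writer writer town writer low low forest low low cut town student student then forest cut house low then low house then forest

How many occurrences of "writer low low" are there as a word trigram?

2

Scanning the 48 overlapping trigram windows for "writer low low":
  position 20–22: writer low low
  position 31–33: writer low low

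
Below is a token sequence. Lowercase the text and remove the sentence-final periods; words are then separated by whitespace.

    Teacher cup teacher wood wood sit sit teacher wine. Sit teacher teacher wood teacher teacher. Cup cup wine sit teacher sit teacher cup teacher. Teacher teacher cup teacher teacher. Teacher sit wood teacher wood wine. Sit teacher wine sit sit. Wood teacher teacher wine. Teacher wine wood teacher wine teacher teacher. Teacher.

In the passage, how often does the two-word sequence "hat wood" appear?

0

Scanning the 51 overlapping bigram windows for "hat wood":
  (none found)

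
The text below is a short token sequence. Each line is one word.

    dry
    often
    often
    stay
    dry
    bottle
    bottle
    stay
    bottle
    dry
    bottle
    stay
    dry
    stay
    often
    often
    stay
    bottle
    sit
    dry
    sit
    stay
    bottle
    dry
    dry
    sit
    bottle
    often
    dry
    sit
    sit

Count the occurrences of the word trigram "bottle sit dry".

1

Scanning the 29 overlapping trigram windows for "bottle sit dry":
  position 18–20: bottle sit dry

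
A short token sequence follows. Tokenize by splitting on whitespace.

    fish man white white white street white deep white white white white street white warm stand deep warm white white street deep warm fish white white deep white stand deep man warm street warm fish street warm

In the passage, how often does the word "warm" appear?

6

Scanning the 37 tokens for "warm":
  position 15: warm
  position 18: warm
  position 23: warm
  position 32: warm
  position 34: warm
  position 37: warm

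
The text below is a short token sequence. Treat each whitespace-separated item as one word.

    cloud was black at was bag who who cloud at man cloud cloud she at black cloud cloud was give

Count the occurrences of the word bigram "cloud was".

Scanning the 19 overlapping bigram windows for "cloud was":
  position 1–2: cloud was
  position 18–19: cloud was

2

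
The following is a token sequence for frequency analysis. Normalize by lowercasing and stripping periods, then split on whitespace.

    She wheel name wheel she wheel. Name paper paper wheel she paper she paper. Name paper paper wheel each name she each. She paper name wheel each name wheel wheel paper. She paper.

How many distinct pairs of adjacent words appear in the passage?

17

33 tokens → 32 bigram windows in total.
Repeated bigrams (each contributes count−1 duplicates):
  she paper: 4
  name wheel: 3
  each name: 2
  name paper: 2
  paper name: 2
  paper paper: 2
  paper she: 2
  paper wheel: 2
  … (4 more repeated)
15 duplicate windows → 32 − 15 = 17 distinct.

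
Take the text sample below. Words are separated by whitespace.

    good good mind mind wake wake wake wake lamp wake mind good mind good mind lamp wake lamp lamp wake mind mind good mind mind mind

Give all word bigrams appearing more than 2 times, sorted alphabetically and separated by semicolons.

good mind; lamp wake; mind good; mind mind; wake wake

Bigram counts meeting the condition (more than 2 times):
  good mind: 4
  lamp wake: 3
  mind good: 3
  mind mind: 4
  wake wake: 3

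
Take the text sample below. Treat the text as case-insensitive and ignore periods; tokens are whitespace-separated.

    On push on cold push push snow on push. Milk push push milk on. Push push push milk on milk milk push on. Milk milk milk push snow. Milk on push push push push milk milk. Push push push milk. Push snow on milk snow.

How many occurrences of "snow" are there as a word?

Scanning the 45 tokens for "snow":
  position 7: snow
  position 28: snow
  position 42: snow
  position 45: snow

4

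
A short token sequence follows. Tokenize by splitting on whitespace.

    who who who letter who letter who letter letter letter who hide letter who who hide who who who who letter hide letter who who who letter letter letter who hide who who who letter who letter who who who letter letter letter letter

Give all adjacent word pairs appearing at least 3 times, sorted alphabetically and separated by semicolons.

Bigram counts meeting the condition (at least 3 times):
  letter letter: 7
  letter who: 8
  who hide: 3
  who letter: 8
  who who: 12

letter letter; letter who; who hide; who letter; who who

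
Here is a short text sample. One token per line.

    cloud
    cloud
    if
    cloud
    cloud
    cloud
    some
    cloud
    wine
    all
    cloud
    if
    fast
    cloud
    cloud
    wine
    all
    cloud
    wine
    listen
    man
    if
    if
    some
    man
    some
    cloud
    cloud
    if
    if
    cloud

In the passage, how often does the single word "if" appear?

6

Scanning the 31 tokens for "if":
  position 3: if
  position 12: if
  position 22: if
  position 23: if
  position 29: if
  position 30: if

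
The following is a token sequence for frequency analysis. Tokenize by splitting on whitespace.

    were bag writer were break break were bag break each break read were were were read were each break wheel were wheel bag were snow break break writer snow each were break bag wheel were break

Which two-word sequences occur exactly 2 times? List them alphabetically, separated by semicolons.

Bigram counts meeting the condition (exactly 2 times):
  break break: 2
  each break: 2
  read were: 2
  were bag: 2
  were were: 2
  wheel were: 2

break break; each break; read were; were bag; were were; wheel were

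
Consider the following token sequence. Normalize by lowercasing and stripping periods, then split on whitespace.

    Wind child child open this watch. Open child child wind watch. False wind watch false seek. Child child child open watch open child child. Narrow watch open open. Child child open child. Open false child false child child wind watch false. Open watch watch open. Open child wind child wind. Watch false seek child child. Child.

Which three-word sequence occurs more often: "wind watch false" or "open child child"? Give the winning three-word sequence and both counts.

"wind watch false": 4 occurrences
"open child child": 3 occurrences

"wind watch false" (4 vs 3)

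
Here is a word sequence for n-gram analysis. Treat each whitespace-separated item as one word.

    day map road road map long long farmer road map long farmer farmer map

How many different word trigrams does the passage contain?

14 tokens → 12 trigram windows in total.
Repeated trigrams (each contributes count−1 duplicates):
  road map long: 2
1 duplicate windows → 12 − 1 = 11 distinct.

11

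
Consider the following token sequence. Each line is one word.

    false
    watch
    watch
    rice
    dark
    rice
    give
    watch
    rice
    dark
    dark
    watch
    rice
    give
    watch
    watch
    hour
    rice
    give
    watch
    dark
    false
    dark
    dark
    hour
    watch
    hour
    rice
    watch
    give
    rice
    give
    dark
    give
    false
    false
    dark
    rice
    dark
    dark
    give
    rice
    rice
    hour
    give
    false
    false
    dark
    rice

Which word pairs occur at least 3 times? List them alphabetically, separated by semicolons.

Bigram counts meeting the condition (at least 3 times):
  dark dark: 3
  dark rice: 3
  false dark: 3
  give watch: 3
  rice dark: 3
  rice give: 4
  watch rice: 3

dark dark; dark rice; false dark; give watch; rice dark; rice give; watch rice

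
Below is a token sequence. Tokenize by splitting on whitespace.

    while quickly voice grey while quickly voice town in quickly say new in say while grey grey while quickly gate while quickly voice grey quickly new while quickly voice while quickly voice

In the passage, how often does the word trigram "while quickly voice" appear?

5

Scanning the 30 overlapping trigram windows for "while quickly voice":
  position 1–3: while quickly voice
  position 5–7: while quickly voice
  position 21–23: while quickly voice
  position 27–29: while quickly voice
  position 30–32: while quickly voice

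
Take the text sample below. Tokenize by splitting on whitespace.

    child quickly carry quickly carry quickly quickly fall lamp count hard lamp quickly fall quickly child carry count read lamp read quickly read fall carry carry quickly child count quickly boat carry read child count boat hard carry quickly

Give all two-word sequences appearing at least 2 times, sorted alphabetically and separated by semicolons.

Bigram counts meeting the condition (at least 2 times):
  carry quickly: 4
  child count: 2
  quickly carry: 2
  quickly child: 2
  quickly fall: 2

carry quickly; child count; quickly carry; quickly child; quickly fall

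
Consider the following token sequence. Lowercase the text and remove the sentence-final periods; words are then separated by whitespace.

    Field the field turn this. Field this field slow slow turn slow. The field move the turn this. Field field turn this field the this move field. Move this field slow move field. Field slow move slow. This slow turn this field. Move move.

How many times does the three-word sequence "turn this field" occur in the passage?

Scanning the 42 overlapping trigram windows for "turn this field":
  position 4–6: turn this field
  position 17–19: turn this field
  position 21–23: turn this field
  position 40–42: turn this field

4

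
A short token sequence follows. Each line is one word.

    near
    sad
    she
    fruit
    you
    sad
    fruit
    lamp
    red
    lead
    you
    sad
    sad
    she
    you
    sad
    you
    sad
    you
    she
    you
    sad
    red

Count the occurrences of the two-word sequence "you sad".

Scanning the 22 overlapping bigram windows for "you sad":
  position 5–6: you sad
  position 11–12: you sad
  position 15–16: you sad
  position 17–18: you sad
  position 21–22: you sad

5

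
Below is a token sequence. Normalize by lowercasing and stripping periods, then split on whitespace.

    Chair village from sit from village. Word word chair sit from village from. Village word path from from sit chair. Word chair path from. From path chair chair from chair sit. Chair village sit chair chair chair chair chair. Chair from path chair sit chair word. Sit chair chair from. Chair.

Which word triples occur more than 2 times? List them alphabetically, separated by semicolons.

Trigram counts meeting the condition (more than 2 times):
  chair chair chair: 4
  chair chair from: 3

chair chair chair; chair chair from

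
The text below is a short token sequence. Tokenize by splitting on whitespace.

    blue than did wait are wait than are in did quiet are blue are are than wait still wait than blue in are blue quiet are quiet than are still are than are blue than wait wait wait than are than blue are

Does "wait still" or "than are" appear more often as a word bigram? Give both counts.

"than are" (4 vs 1)

"wait still": 1 occurrence
"than are": 4 occurrences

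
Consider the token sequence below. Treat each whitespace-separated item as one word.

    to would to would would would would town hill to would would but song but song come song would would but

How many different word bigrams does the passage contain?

12

21 tokens → 20 bigram windows in total.
Repeated bigrams (each contributes count−1 duplicates):
  would would: 5
  to would: 3
  but song: 2
  would but: 2
8 duplicate windows → 20 − 8 = 12 distinct.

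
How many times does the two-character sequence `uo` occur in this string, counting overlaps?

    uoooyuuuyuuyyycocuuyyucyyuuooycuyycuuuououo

5

Sliding a length-2 window over the 43 characters (42 positions):
  position 1–2: uo
  position 27–28: uo
  position 38–39: uo
  position 40–41: uo
  position 42–43: uo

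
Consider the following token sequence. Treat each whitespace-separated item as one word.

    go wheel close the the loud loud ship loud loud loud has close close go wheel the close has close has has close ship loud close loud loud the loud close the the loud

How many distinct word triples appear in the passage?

30

34 tokens → 32 trigram windows in total.
Repeated trigrams (each contributes count−1 duplicates):
  close the the: 2
  the the loud: 2
2 duplicate windows → 32 − 2 = 30 distinct.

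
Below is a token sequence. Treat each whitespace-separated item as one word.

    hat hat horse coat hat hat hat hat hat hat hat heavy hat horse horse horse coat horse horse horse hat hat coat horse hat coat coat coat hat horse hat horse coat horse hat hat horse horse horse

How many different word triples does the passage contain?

39 tokens → 37 trigram windows in total.
Repeated trigrams (each contributes count−1 duplicates):
  hat hat hat: 5
  horse horse horse: 3
  coat horse hat: 2
  hat hat horse: 2
  hat horse coat: 2
  hat horse horse: 2
  horse coat horse: 2
  horse hat hat: 2
12 duplicate windows → 37 − 12 = 25 distinct.

25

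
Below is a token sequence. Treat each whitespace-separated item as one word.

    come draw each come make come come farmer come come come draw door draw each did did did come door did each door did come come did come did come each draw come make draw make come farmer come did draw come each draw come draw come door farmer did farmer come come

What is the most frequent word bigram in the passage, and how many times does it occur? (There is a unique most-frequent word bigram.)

"come come", 5 times

Bigram frequencies (highest first):
  come come: 5
  did come: 4
  draw come: 4
  come draw: 3
  farmer come: 3
  come did: 3
  … (21 more, each ≤ 2)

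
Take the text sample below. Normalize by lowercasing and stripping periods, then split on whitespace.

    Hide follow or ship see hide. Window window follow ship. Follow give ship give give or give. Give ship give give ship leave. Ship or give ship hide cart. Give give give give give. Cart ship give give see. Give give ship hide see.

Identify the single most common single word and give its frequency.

Unigram frequencies (highest first):
  give: 17
  ship: 9
  hide: 4
  follow: 3
  or: 3
  see: 3
  … (3 more, each ≤ 2)

"give", 17 times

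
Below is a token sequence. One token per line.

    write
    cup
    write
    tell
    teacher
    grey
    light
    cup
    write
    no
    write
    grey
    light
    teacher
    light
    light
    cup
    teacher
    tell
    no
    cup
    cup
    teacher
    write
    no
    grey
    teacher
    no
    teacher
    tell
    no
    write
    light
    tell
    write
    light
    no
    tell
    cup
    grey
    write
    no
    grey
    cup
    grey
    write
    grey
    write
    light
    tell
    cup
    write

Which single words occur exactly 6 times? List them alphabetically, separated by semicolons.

Unigram counts meeting the condition (exactly 6 times):
  teacher: 6
  tell: 6

teacher; tell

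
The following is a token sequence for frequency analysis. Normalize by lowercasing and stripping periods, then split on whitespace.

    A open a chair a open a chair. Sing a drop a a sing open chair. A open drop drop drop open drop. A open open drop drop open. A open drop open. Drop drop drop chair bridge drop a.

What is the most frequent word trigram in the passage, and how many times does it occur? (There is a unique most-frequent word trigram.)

Trigram frequencies (highest first):
  open drop drop: 3
  a open a: 2
  open a chair: 2
  chair a open: 2
  a open drop: 2
  drop drop drop: 2
  … (23 more, each ≤ 2)

"open drop drop", 3 times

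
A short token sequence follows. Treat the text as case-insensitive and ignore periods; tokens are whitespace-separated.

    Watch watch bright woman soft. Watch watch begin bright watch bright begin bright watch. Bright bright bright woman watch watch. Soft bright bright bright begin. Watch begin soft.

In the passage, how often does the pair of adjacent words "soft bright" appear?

1

Scanning the 27 overlapping bigram windows for "soft bright":
  position 21–22: soft bright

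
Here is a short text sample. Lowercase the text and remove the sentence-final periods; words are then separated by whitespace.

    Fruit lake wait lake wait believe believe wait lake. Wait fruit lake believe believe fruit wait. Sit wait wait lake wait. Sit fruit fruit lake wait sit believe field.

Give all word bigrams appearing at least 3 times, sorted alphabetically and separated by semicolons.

fruit lake; lake wait; wait lake; wait sit

Bigram counts meeting the condition (at least 3 times):
  fruit lake: 3
  lake wait: 5
  wait lake: 3
  wait sit: 3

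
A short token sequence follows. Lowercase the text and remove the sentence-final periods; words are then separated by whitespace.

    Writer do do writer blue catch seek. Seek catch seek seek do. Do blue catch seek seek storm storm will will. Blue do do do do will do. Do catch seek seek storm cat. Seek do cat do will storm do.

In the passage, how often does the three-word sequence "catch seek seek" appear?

4

Scanning the 39 overlapping trigram windows for "catch seek seek":
  position 6–8: catch seek seek
  position 9–11: catch seek seek
  position 15–17: catch seek seek
  position 30–32: catch seek seek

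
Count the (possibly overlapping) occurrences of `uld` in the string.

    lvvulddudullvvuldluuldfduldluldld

5

Sliding a length-3 window over the 33 characters (31 positions):
  position 4–6: uld
  position 15–17: uld
  position 20–22: uld
  position 25–27: uld
  position 29–31: uld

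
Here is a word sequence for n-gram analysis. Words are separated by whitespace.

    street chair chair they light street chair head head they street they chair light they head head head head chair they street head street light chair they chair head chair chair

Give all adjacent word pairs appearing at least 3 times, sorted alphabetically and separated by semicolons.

chair they; head head

Bigram counts meeting the condition (at least 3 times):
  chair they: 3
  head head: 4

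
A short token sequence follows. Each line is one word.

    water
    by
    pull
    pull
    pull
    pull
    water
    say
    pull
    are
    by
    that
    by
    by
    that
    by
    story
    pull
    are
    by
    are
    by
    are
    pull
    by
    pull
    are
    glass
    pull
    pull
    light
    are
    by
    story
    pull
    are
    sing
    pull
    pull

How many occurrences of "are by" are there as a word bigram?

4

Scanning the 38 overlapping bigram windows for "are by":
  position 10–11: are by
  position 19–20: are by
  position 21–22: are by
  position 32–33: are by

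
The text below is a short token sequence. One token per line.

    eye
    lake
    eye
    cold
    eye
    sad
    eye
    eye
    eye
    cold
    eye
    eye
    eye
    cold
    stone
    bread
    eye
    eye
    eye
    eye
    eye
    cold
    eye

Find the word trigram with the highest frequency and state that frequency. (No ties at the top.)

"eye eye eye", 5 times

Trigram frequencies (highest first):
  eye eye eye: 5
  eye cold eye: 3
  eye eye cold: 3
  eye lake eye: 1
  lake eye cold: 1
  cold eye sad: 1
  … (7 more, each ≤ 1)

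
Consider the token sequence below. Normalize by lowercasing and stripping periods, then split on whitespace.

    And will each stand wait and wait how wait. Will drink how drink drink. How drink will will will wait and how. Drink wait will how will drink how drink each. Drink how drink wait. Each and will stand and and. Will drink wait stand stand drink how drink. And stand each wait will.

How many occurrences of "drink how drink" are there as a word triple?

5

Scanning the 52 overlapping trigram windows for "drink how drink":
  position 11–13: drink how drink
  position 14–16: drink how drink
  position 28–30: drink how drink
  position 32–34: drink how drink
  position 47–49: drink how drink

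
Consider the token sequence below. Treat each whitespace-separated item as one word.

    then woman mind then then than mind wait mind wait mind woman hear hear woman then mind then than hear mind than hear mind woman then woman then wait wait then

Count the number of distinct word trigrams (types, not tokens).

27

31 tokens → 29 trigram windows in total.
Repeated trigrams (each contributes count−1 duplicates):
  mind wait mind: 2
  than hear mind: 2
2 duplicate windows → 29 − 2 = 27 distinct.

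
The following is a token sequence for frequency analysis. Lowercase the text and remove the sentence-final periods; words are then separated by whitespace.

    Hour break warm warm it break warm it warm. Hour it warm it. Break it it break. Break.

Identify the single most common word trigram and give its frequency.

"warm it break", 2 times

Trigram frequencies (highest first):
  warm it break: 2
  hour break warm: 1
  break warm warm: 1
  warm warm it: 1
  it break warm: 1
  break warm it: 1
  … (9 more, each ≤ 1)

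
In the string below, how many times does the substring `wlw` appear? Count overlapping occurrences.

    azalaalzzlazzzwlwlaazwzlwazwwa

Sliding a length-3 window over the 30 characters (28 positions):
  position 15–17: wlw

1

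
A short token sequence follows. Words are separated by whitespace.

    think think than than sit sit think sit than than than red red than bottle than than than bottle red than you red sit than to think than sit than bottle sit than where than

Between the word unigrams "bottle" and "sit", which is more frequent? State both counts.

"bottle": 3 occurrences
"sit": 6 occurrences

"sit" (6 vs 3)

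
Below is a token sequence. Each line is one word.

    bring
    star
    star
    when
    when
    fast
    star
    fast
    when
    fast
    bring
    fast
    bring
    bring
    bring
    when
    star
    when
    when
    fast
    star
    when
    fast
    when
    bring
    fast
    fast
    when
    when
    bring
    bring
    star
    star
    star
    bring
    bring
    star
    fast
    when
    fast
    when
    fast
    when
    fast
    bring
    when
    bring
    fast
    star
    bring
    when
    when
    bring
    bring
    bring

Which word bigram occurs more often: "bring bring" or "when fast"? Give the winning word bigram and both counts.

"bring bring": 6 occurrences
"when fast": 7 occurrences

"when fast" (7 vs 6)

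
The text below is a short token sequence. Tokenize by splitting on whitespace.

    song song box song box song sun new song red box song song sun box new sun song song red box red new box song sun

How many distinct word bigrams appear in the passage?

26 tokens → 25 bigram windows in total.
Repeated bigrams (each contributes count−1 duplicates):
  box song: 4
  song song: 3
  song sun: 3
  red box: 2
  song box: 2
  song red: 2
10 duplicate windows → 25 − 10 = 15 distinct.

15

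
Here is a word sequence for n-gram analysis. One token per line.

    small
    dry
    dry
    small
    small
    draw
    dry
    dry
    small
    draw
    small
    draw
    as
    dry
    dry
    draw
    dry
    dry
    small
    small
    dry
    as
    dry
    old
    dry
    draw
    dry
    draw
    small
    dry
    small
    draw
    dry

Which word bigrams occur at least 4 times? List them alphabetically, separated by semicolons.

Bigram counts meeting the condition (at least 4 times):
  draw dry: 4
  dry dry: 4
  dry small: 4
  small draw: 4

draw dry; dry dry; dry small; small draw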